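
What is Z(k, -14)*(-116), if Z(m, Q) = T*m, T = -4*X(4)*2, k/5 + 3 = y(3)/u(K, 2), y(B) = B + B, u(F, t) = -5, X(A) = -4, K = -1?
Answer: 77952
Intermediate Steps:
y(B) = 2*B
k = -21 (k = -15 + 5*((2*3)/(-5)) = -15 + 5*(6*(-1/5)) = -15 + 5*(-6/5) = -15 - 6 = -21)
T = 32 (T = -4*(-4)*2 = 16*2 = 32)
Z(m, Q) = 32*m
Z(k, -14)*(-116) = (32*(-21))*(-116) = -672*(-116) = 77952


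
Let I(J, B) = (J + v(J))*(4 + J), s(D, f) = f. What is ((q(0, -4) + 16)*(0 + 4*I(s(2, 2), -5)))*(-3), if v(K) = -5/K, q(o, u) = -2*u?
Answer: 864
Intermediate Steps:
I(J, B) = (4 + J)*(J - 5/J) (I(J, B) = (J - 5/J)*(4 + J) = (4 + J)*(J - 5/J))
((q(0, -4) + 16)*(0 + 4*I(s(2, 2), -5)))*(-3) = ((-2*(-4) + 16)*(0 + 4*(-5 + 2² - 20/2 + 4*2)))*(-3) = ((8 + 16)*(0 + 4*(-5 + 4 - 20*½ + 8)))*(-3) = (24*(0 + 4*(-5 + 4 - 10 + 8)))*(-3) = (24*(0 + 4*(-3)))*(-3) = (24*(0 - 12))*(-3) = (24*(-12))*(-3) = -288*(-3) = 864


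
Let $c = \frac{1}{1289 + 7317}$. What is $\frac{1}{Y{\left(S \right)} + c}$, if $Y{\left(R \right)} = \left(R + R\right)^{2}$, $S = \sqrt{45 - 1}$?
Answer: $\frac{8606}{1514657} \approx 0.0056818$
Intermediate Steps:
$S = 2 \sqrt{11}$ ($S = \sqrt{44} = 2 \sqrt{11} \approx 6.6332$)
$Y{\left(R \right)} = 4 R^{2}$ ($Y{\left(R \right)} = \left(2 R\right)^{2} = 4 R^{2}$)
$c = \frac{1}{8606} \approx 0.0001162$
$\frac{1}{Y{\left(S \right)} + c} = \frac{1}{4 \left(2 \sqrt{11}\right)^{2} + \frac{1}{8606}} = \frac{1}{4 \cdot 44 + \frac{1}{8606}} = \frac{1}{176 + \frac{1}{8606}} = \frac{1}{\frac{1514657}{8606}} = \frac{8606}{1514657}$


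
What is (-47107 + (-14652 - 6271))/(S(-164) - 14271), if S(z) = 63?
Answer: 34015/7104 ≈ 4.7881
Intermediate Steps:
(-47107 + (-14652 - 6271))/(S(-164) - 14271) = (-47107 + (-14652 - 6271))/(63 - 14271) = (-47107 - 20923)/(-14208) = -68030*(-1/14208) = 34015/7104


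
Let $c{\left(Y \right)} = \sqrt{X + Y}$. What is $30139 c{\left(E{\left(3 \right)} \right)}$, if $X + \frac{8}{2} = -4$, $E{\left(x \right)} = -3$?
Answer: $30139 i \sqrt{11} \approx 99960.0 i$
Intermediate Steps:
$X = -8$ ($X = -4 - 4 = -8$)
$c{\left(Y \right)} = \sqrt{-8 + Y}$
$30139 c{\left(E{\left(3 \right)} \right)} = 30139 \sqrt{-8 - 3} = 30139 \sqrt{-11} = 30139 i \sqrt{11}$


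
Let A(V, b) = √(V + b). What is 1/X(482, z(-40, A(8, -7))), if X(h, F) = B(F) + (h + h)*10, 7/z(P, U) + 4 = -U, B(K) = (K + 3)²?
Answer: 25/241064 ≈ 0.00010371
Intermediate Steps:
B(K) = (3 + K)²
z(P, U) = 7/(-4 - U)
X(h, F) = (3 + F)² + 20*h (X(h, F) = (3 + F)² + (h + h)*10 = (3 + F)² + (2*h)*10 = (3 + F)² + 20*h)
1/X(482, z(-40, A(8, -7))) = 1/((3 - 7/(4 + √(8 - 7)))² + 20*482) = 1/((3 - 7/(4 + √1))² + 9640) = 1/((3 - 7/(4 + 1))² + 9640) = 1/((3 - 7/5)² + 9640) = 1/((8/5)² + 9640) = 1/(64/25 + 9640) = 1/(241064/25) = 25/241064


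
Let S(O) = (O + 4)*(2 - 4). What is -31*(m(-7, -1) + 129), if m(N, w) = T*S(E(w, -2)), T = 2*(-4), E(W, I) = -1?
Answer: -5487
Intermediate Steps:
S(O) = -8 - 2*O (S(O) = (4 + O)*(-2) = -8 - 2*O)
T = -8
m(N, w) = 48 (m(N, w) = -8*(-8 - 2*(-1)) = -8*(-8 + 2) = -8*(-6) = 48)
-31*(m(-7, -1) + 129) = -31*(48 + 129) = -31*177 = -5487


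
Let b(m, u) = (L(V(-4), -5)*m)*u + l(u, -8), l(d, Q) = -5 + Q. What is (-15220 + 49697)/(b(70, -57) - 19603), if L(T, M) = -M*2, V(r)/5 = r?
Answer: -34477/59516 ≈ -0.57929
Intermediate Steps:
V(r) = 5*r
L(T, M) = -2*M
b(m, u) = -13 + 10*m*u (b(m, u) = ((-2*(-5))*m)*u + (-5 - 8) = (10*m)*u - 13 = 10*m*u - 13 = -13 + 10*m*u)
(-15220 + 49697)/(b(70, -57) - 19603) = (-15220 + 49697)/((-13 + 10*70*(-57)) - 19603) = 34477/((-13 - 39900) - 19603) = 34477/(-39913 - 19603) = 34477/(-59516) = 34477*(-1/59516) = -34477/59516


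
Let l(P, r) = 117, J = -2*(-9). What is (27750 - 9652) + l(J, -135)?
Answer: 18215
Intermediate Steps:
J = 18
(27750 - 9652) + l(J, -135) = (27750 - 9652) + 117 = 18098 + 117 = 18215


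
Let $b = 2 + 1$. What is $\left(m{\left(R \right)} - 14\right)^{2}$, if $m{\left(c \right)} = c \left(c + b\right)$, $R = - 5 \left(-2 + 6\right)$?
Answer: $106276$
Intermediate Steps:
$b = 3$
$R = -20$ ($R = \left(-5\right) 4 = -20$)
$m{\left(c \right)} = c \left(3 + c\right)$ ($m{\left(c \right)} = c \left(c + 3\right) = c \left(3 + c\right)$)
$\left(m{\left(R \right)} - 14\right)^{2} = \left(- 20 \left(3 - 20\right) - 14\right)^{2} = \left(\left(-20\right) \left(-17\right) - 14\right)^{2} = \left(340 - 14\right)^{2} = 326^{2} = 106276$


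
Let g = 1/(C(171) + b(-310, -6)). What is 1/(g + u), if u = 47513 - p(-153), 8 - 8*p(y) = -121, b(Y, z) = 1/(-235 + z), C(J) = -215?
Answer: 25908/1230548917 ≈ 2.1054e-5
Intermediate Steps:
p(y) = 129/8 (p(y) = 1 - ⅛*(-121) = 1 + 121/8 = 129/8)
u = 379975/8 (u = 47513 - 1*129/8 = 47513 - 129/8 = 379975/8 ≈ 47497.)
g = -241/51816 (g = 1/(-215 + 1/(-235 - 6)) = 1/(-215 + 1/(-241)) = 1/(-215 - 1/241) = 1/(-51816/241) = -241/51816 ≈ -0.0046511)
1/(g + u) = 1/(-241/51816 + 379975/8) = 1/(1230548917/25908) = 25908/1230548917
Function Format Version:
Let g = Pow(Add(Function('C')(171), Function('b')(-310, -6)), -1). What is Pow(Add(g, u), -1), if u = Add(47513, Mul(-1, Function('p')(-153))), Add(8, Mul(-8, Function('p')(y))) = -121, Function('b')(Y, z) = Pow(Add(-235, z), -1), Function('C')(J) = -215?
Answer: Rational(25908, 1230548917) ≈ 2.1054e-5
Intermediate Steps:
Function('p')(y) = Rational(129, 8) (Function('p')(y) = Add(1, Mul(Rational(-1, 8), -121)) = Add(1, Rational(121, 8)) = Rational(129, 8))
u = Rational(379975, 8) (u = Add(47513, Mul(-1, Rational(129, 8))) = Add(47513, Rational(-129, 8)) = Rational(379975, 8) ≈ 47497.)
g = Rational(-241, 51816) (g = Pow(Add(-215, Pow(Add(-235, -6), -1)), -1) = Pow(Add(-215, Pow(-241, -1)), -1) = Pow(Add(-215, Rational(-1, 241)), -1) = Pow(Rational(-51816, 241), -1) = Rational(-241, 51816) ≈ -0.0046511)
Pow(Add(g, u), -1) = Pow(Add(Rational(-241, 51816), Rational(379975, 8)), -1) = Pow(Rational(1230548917, 25908), -1) = Rational(25908, 1230548917)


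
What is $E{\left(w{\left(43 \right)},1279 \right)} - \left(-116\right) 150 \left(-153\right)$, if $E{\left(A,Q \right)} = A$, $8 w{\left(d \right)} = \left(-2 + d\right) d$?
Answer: $- \frac{21295837}{8} \approx -2.662 \cdot 10^{6}$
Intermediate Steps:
$w{\left(d \right)} = \frac{d \left(-2 + d\right)}{8}$ ($w{\left(d \right)} = \frac{\left(-2 + d\right) d}{8} = \frac{d \left(-2 + d\right)}{8}$)
$E{\left(w{\left(43 \right)},1279 \right)} - \left(-116\right) 150 \left(-153\right) = \frac{1}{8} \cdot 43 \left(-2 + 43\right) - \left(-116\right) 150 \left(-153\right) = \frac{1}{8} \cdot 43 \cdot 41 - \left(-17400\right) \left(-153\right) = \frac{1763}{8} - 2662200 = - \frac{21295837}{8}$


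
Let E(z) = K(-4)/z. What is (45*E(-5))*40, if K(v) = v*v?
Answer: -5760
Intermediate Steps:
K(v) = v²
E(z) = 16/z (E(z) = (-4)²/z = 16/z)
(45*E(-5))*40 = (45*(16/(-5)))*40 = (45*(16*(-⅕)))*40 = (45*(-16/5))*40 = -144*40 = -5760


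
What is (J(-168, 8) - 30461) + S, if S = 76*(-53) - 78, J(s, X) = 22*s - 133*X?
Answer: -39327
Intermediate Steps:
J(s, X) = -133*X + 22*s
S = -4106 (S = -4028 - 78 = -4106)
(J(-168, 8) - 30461) + S = ((-133*8 + 22*(-168)) - 30461) - 4106 = ((-1064 - 3696) - 30461) - 4106 = (-4760 - 30461) - 4106 = -35221 - 4106 = -39327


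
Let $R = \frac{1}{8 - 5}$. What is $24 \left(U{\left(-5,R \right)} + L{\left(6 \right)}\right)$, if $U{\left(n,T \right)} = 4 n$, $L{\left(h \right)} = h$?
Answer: $-336$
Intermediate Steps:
$R = \frac{1}{3} \approx 0.33333$
$24 \left(U{\left(-5,R \right)} + L{\left(6 \right)}\right) = 24 \left(4 \left(-5\right) + 6\right) = 24 \left(-20 + 6\right) = 24 \left(-14\right) = -336$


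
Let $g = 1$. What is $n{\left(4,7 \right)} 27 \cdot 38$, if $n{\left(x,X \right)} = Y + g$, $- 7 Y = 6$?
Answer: $\frac{1026}{7} \approx 146.57$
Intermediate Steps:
$Y = - \frac{6}{7}$ ($Y = \left(- \frac{1}{7}\right) 6 = - \frac{6}{7} \approx -0.85714$)
$n{\left(x,X \right)} = \frac{1}{7}$ ($n{\left(x,X \right)} = - \frac{6}{7} + 1 = \frac{1}{7}$)
$n{\left(4,7 \right)} 27 \cdot 38 = \frac{1}{7} \cdot 27 \cdot 38 = \frac{27}{7} \cdot 38 = \frac{1026}{7}$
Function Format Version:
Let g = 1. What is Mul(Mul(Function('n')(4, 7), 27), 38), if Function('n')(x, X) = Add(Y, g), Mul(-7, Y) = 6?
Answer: Rational(1026, 7) ≈ 146.57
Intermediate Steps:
Y = Rational(-6, 7) (Y = Mul(Rational(-1, 7), 6) = Rational(-6, 7) ≈ -0.85714)
Function('n')(x, X) = Rational(1, 7) (Function('n')(x, X) = Add(Rational(-6, 7), 1) = Rational(1, 7))
Mul(Mul(Function('n')(4, 7), 27), 38) = Mul(Mul(Rational(1, 7), 27), 38) = Mul(Rational(27, 7), 38) = Rational(1026, 7)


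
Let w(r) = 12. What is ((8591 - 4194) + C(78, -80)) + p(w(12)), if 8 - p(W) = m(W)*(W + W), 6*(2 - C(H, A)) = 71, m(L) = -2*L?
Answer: 29827/6 ≈ 4971.2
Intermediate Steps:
C(H, A) = -59/6 (C(H, A) = 2 - ⅙*71 = 2 - 71/6 = -59/6)
p(W) = 8 + 4*W² (p(W) = 8 - (-2*W)*(W + W) = 8 - (-2*W)*2*W = 8 - (-4)*W² = 8 + 4*W²)
((8591 - 4194) + C(78, -80)) + p(w(12)) = ((8591 - 4194) - 59/6) + (8 + 4*12²) = (4397 - 59/6) + (8 + 4*144) = 26323/6 + (8 + 576) = 26323/6 + 584 = 29827/6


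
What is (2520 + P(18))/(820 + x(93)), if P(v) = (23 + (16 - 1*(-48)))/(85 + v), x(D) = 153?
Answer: 259647/100219 ≈ 2.5908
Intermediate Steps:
P(v) = 87/(85 + v) (P(v) = (23 + (16 + 48))/(85 + v) = (23 + 64)/(85 + v) = 87/(85 + v))
(2520 + P(18))/(820 + x(93)) = (2520 + 87/(85 + 18))/(820 + 153) = (2520 + 87/103)/973 = (2520 + 87*(1/103))*(1/973) = (2520 + 87/103)*(1/973) = (259647/103)*(1/973) = 259647/100219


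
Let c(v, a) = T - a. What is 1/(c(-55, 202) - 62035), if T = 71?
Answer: -1/62166 ≈ -1.6086e-5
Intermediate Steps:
c(v, a) = 71 - a
1/(c(-55, 202) - 62035) = 1/((71 - 1*202) - 62035) = 1/((71 - 202) - 62035) = 1/(-131 - 62035) = 1/(-62166) = -1/62166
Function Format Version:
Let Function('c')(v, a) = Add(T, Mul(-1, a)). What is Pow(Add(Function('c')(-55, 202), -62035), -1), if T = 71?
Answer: Rational(-1, 62166) ≈ -1.6086e-5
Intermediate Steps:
Function('c')(v, a) = Add(71, Mul(-1, a))
Pow(Add(Function('c')(-55, 202), -62035), -1) = Pow(Add(Add(71, Mul(-1, 202)), -62035), -1) = Pow(Add(Add(71, -202), -62035), -1) = Pow(Add(-131, -62035), -1) = Pow(-62166, -1) = Rational(-1, 62166)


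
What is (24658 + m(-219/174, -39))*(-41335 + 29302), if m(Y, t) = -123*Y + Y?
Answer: -8658164655/29 ≈ -2.9856e+8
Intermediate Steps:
m(Y, t) = -122*Y
(24658 + m(-219/174, -39))*(-41335 + 29302) = (24658 - (-26718)/174)*(-41335 + 29302) = (24658 - (-26718)/174)*(-12033) = (24658 - 122*(-73/58))*(-12033) = (24658 + 4453/29)*(-12033) = (719535/29)*(-12033) = -8658164655/29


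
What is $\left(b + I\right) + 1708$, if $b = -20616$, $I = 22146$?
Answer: $3238$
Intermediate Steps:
$\left(b + I\right) + 1708 = \left(-20616 + 22146\right) + 1708 = 1530 + 1708 = 3238$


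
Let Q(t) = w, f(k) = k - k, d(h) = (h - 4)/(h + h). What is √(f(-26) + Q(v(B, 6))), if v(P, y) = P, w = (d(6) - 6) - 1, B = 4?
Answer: I*√246/6 ≈ 2.6141*I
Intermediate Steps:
d(h) = (-4 + h)/(2*h) (d(h) = (-4 + h)/((2*h)) = (-4 + h)*(1/(2*h)) = (-4 + h)/(2*h))
w = -41/6 (w = ((½)*(-4 + 6)/6 - 6) - 1 = ((½)*(⅙)*2 - 6) - 1 = (⅙ - 6) - 1 = -35/6 - 1 = -41/6 ≈ -6.8333)
f(k) = 0
Q(t) = -41/6
√(f(-26) + Q(v(B, 6))) = √(0 - 41/6) = √(-41/6) = I*√246/6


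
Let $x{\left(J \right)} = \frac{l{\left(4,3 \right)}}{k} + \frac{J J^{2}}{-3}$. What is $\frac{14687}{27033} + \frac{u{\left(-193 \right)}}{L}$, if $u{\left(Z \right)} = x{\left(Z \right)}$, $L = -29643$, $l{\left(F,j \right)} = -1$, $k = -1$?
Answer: $- \frac{64345252919}{801339219} \approx -80.297$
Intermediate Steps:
$x{\left(J \right)} = 1 - \frac{J^{3}}{3}$ ($x{\left(J \right)} = - \frac{1}{-1} + \frac{J J^{2}}{-3} = \left(-1\right) \left(-1\right) + J^{3} \left(- \frac{1}{3}\right) = 1 - \frac{J^{3}}{3}$)
$u{\left(Z \right)} = 1 - \frac{Z^{3}}{3}$
$\frac{14687}{27033} + \frac{u{\left(-193 \right)}}{L} = \frac{14687}{27033} + \frac{1 - \frac{\left(-193\right)^{3}}{3}}{-29643} = 14687 \cdot \frac{1}{27033} + \left(1 - - \frac{7189057}{3}\right) \left(- \frac{1}{29643}\right) = \frac{14687}{27033} + \left(1 + \frac{7189057}{3}\right) \left(- \frac{1}{29643}\right) = \frac{14687}{27033} + \frac{7189060}{3} \left(- \frac{1}{29643}\right) = \frac{14687}{27033} - \frac{7189060}{88929} = - \frac{64345252919}{801339219}$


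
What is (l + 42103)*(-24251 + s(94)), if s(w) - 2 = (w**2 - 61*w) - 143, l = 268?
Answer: -902078590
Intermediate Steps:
s(w) = -141 + w**2 - 61*w (s(w) = 2 + ((w**2 - 61*w) - 143) = 2 + (-143 + w**2 - 61*w) = -141 + w**2 - 61*w)
(l + 42103)*(-24251 + s(94)) = (268 + 42103)*(-24251 + (-141 + 94**2 - 61*94)) = 42371*(-24251 + (-141 + 8836 - 5734)) = 42371*(-24251 + 2961) = 42371*(-21290) = -902078590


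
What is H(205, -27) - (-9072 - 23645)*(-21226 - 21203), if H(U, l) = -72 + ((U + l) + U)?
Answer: -1388149282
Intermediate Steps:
H(U, l) = -72 + l + 2*U (H(U, l) = -72 + (l + 2*U) = -72 + l + 2*U)
H(205, -27) - (-9072 - 23645)*(-21226 - 21203) = (-72 - 27 + 2*205) - (-9072 - 23645)*(-21226 - 21203) = (-72 - 27 + 410) - (-32717)*(-42429) = 311 - 1*1388149593 = 311 - 1388149593 = -1388149282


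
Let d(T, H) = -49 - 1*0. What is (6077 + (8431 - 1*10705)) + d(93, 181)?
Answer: 3754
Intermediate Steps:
d(T, H) = -49 (d(T, H) = -49 + 0 = -49)
(6077 + (8431 - 1*10705)) + d(93, 181) = (6077 + (8431 - 1*10705)) - 49 = (6077 + (8431 - 10705)) - 49 = (6077 - 2274) - 49 = 3803 - 49 = 3754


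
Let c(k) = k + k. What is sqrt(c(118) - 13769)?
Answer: I*sqrt(13533) ≈ 116.33*I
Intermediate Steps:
c(k) = 2*k
sqrt(c(118) - 13769) = sqrt(2*118 - 13769) = sqrt(236 - 13769) = sqrt(-13533) = I*sqrt(13533)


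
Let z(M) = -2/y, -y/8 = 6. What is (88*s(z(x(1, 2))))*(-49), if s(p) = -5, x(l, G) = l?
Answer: 21560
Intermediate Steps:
y = -48 (y = -8*6 = -48)
z(M) = 1/24 (z(M) = -2/(-48) = -2*(-1/48) = 1/24)
(88*s(z(x(1, 2))))*(-49) = (88*(-5))*(-49) = -440*(-49) = 21560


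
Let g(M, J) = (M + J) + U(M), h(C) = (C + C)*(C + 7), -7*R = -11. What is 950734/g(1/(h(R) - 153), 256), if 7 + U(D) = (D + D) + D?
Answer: 5872683918/1537877 ≈ 3818.7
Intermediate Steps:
R = 11/7 (R = -⅐*(-11) = 11/7 ≈ 1.5714)
h(C) = 2*C*(7 + C) (h(C) = (2*C)*(7 + C) = 2*C*(7 + C))
U(D) = -7 + 3*D (U(D) = -7 + ((D + D) + D) = -7 + (2*D + D) = -7 + 3*D)
g(M, J) = -7 + J + 4*M (g(M, J) = (M + J) + (-7 + 3*M) = (J + M) + (-7 + 3*M) = -7 + J + 4*M)
950734/g(1/(h(R) - 153), 256) = 950734/(-7 + 256 + 4/(2*(11/7)*(7 + 11/7) - 153)) = 950734/(-7 + 256 + 4/(2*(11/7)*(60/7) - 153)) = 950734/(-7 + 256 + 4/(1320/49 - 153)) = 950734/(-7 + 256 + 4/(-6177/49)) = 950734/(-7 + 256 + 4*(-49/6177)) = 950734/(-7 + 256 - 196/6177) = 950734/(1537877/6177) = 950734*(6177/1537877) = 5872683918/1537877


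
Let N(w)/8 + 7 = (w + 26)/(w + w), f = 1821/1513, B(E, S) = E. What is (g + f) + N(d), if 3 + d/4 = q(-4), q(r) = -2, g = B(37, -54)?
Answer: -143708/7565 ≈ -18.996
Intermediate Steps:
g = 37
d = -20 (d = -12 + 4*(-2) = -12 - 8 = -20)
f = 1821/1513 (f = 1821*(1/1513) = 1821/1513 ≈ 1.2036)
N(w) = -56 + 4*(26 + w)/w (N(w) = -56 + 8*((w + 26)/(w + w)) = -56 + 8*((26 + w)/((2*w))) = -56 + 8*((26 + w)*(1/(2*w))) = -56 + 8*((26 + w)/(2*w)) = -56 + 4*(26 + w)/w)
(g + f) + N(d) = (37 + 1821/1513) + (-52 + 104/(-20)) = 57802/1513 + (-52 + 104*(-1/20)) = 57802/1513 + (-52 - 26/5) = 57802/1513 - 286/5 = -143708/7565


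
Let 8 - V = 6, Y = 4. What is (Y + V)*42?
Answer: 252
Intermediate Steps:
V = 2 (V = 8 - 1*6 = 8 - 6 = 2)
(Y + V)*42 = (4 + 2)*42 = 6*42 = 252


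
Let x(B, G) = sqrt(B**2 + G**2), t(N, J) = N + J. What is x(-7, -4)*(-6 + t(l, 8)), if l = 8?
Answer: 10*sqrt(65) ≈ 80.623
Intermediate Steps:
t(N, J) = J + N
x(-7, -4)*(-6 + t(l, 8)) = sqrt((-7)**2 + (-4)**2)*(-6 + (8 + 8)) = sqrt(49 + 16)*(-6 + 16) = sqrt(65)*10 = 10*sqrt(65)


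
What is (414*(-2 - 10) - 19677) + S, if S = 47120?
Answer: 22475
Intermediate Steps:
(414*(-2 - 10) - 19677) + S = (414*(-2 - 10) - 19677) + 47120 = (414*(-12) - 19677) + 47120 = (-4968 - 19677) + 47120 = -24645 + 47120 = 22475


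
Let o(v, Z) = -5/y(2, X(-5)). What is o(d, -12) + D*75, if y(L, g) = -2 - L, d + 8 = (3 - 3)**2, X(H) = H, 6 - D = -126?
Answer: 39605/4 ≈ 9901.3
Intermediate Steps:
D = 132 (D = 6 - 1*(-126) = 6 + 126 = 132)
d = -8 (d = -8 + (3 - 3)**2 = -8 + 0**2 = -8 + 0 = -8)
o(v, Z) = 5/4 (o(v, Z) = -5/(-2 - 1*2) = -5/(-2 - 2) = -5/(-4) = -5*(-1/4) = 5/4)
o(d, -12) + D*75 = 5/4 + 132*75 = 5/4 + 9900 = 39605/4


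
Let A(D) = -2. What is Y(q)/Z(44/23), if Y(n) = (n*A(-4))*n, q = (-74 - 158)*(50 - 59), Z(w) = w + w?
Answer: -25068528/11 ≈ -2.2790e+6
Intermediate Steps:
Z(w) = 2*w
q = 2088 (q = -232*(-9) = 2088)
Y(n) = -2*n² (Y(n) = (n*(-2))*n = (-2*n)*n = -2*n²)
Y(q)/Z(44/23) = (-2*2088²)/((2*(44/23))) = (-2*4359744)/((2*(44*(1/23)))) = -8719488/(2*(44/23)) = -8719488/88/23 = -8719488*23/88 = -25068528/11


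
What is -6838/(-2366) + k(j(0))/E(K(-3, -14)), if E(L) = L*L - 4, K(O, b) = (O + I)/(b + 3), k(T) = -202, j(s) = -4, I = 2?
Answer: 335893/6279 ≈ 53.495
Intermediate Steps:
K(O, b) = (2 + O)/(3 + b) (K(O, b) = (O + 2)/(b + 3) = (2 + O)/(3 + b))
E(L) = -4 + L**2 (E(L) = L**2 - 4 = -4 + L**2)
-6838/(-2366) + k(j(0))/E(K(-3, -14)) = -6838/(-2366) - 202/(-4 + ((2 - 3)/(3 - 14))**2) = -6838*(-1/2366) - 202/(-4 + (-1/(-11))**2) = 263/91 - 202/(-4 + (-1/11*(-1))**2) = 263/91 - 202/(-4 + (1/11)**2) = 263/91 - 202/(-4 + 1/121) = 263/91 - 202/(-483/121) = 263/91 - 202*(-121/483) = 263/91 + 24442/483 = 335893/6279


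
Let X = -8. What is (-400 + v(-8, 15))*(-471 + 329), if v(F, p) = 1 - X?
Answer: 55522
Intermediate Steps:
v(F, p) = 9 (v(F, p) = 1 - 1*(-8) = 1 + 8 = 9)
(-400 + v(-8, 15))*(-471 + 329) = (-400 + 9)*(-471 + 329) = -391*(-142) = 55522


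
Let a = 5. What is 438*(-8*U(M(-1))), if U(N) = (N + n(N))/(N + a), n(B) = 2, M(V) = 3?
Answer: -2190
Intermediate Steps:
U(N) = (2 + N)/(5 + N) (U(N) = (N + 2)/(N + 5) = (2 + N)/(5 + N))
438*(-8*U(M(-1))) = 438*(-8*(2 + 3)/(5 + 3)) = 438*(-8*5/8) = 438*(-5) = -2190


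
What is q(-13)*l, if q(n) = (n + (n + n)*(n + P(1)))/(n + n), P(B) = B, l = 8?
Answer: -92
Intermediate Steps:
q(n) = (n + 2*n*(1 + n))/(2*n) (q(n) = (n + (n + n)*(n + 1))/(n + n) = (n + (2*n)*(1 + n))/((2*n)) = (n + 2*n*(1 + n))*(1/(2*n)) = (n + 2*n*(1 + n))/(2*n))
q(-13)*l = (3/2 - 13)*8 = -23/2*8 = -92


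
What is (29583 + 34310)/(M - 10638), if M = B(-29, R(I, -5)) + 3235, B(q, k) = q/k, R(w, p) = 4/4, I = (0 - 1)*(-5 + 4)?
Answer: -63893/7432 ≈ -8.5970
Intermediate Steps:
I = 1 (I = -1*(-1) = 1)
R(w, p) = 1 (R(w, p) = 4*(1/4) = 1)
M = 3206 (M = -29/1 + 3235 = -29*1 + 3235 = -29 + 3235 = 3206)
(29583 + 34310)/(M - 10638) = (29583 + 34310)/(3206 - 10638) = 63893/(-7432) = 63893*(-1/7432) = -63893/7432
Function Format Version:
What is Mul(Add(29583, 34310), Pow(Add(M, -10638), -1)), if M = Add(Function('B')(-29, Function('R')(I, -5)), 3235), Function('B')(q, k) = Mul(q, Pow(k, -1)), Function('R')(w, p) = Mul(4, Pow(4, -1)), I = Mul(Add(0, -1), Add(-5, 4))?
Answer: Rational(-63893, 7432) ≈ -8.5970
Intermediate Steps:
I = 1 (I = Mul(-1, -1) = 1)
Function('R')(w, p) = 1 (Function('R')(w, p) = Mul(4, Rational(1, 4)) = 1)
M = 3206 (M = Add(Mul(-29, Pow(1, -1)), 3235) = Add(Mul(-29, 1), 3235) = Add(-29, 3235) = 3206)
Mul(Add(29583, 34310), Pow(Add(M, -10638), -1)) = Mul(Add(29583, 34310), Pow(Add(3206, -10638), -1)) = Mul(63893, Pow(-7432, -1)) = Mul(63893, Rational(-1, 7432)) = Rational(-63893, 7432)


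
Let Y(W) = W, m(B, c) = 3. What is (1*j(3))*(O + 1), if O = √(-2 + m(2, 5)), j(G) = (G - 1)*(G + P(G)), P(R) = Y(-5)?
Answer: -8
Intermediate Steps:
P(R) = -5
j(G) = (-1 + G)*(-5 + G) (j(G) = (G - 1)*(G - 5) = (-1 + G)*(-5 + G))
O = 1 (O = √(-2 + 3) = √1 = 1)
(1*j(3))*(O + 1) = (1*(5 + 3² - 6*3))*(1 + 1) = (1*(5 + 9 - 18))*2 = (1*(-4))*2 = -4*2 = -8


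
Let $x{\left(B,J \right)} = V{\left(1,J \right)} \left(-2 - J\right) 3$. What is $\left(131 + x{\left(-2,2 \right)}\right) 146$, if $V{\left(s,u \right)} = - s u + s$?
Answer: $20878$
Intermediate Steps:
$V{\left(s,u \right)} = s - s u$ ($V{\left(s,u \right)} = - s u + s = s - s u$)
$x{\left(B,J \right)} = 3 \left(1 - J\right) \left(-2 - J\right)$ ($x{\left(B,J \right)} = 1 \left(1 - J\right) \left(-2 - J\right) 3 = \left(1 - J\right) \left(-2 - J\right) 3 = 3 \left(1 - J\right) \left(-2 - J\right)$)
$\left(131 + x{\left(-2,2 \right)}\right) 146 = \left(131 + 3 \left(-1 + 2\right) \left(2 + 2\right)\right) 146 = \left(131 + 3 \cdot 1 \cdot 4\right) 146 = \left(131 + 12\right) 146 = 143 \cdot 146 = 20878$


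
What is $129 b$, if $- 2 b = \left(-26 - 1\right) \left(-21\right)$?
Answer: $- \frac{73143}{2} \approx -36572.0$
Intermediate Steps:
$b = - \frac{567}{2}$ ($b = - \frac{\left(-26 - 1\right) \left(-21\right)}{2} = - \frac{\left(-27\right) \left(-21\right)}{2} = \left(- \frac{1}{2}\right) 567 = - \frac{567}{2} \approx -283.5$)
$129 b = 129 \left(- \frac{567}{2}\right) = - \frac{73143}{2}$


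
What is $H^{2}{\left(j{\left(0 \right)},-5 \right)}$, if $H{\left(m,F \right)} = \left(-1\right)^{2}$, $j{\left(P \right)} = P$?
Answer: $1$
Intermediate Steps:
$H{\left(m,F \right)} = 1$
$H^{2}{\left(j{\left(0 \right)},-5 \right)} = 1^{2} = 1$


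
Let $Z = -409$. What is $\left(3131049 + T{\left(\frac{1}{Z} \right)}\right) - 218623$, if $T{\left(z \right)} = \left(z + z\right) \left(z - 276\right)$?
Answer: $\frac{487193759476}{167281} \approx 2.9124 \cdot 10^{6}$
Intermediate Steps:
$T{\left(z \right)} = 2 z \left(-276 + z\right)$
$\left(3131049 + T{\left(\frac{1}{Z} \right)}\right) - 218623 = \left(3131049 + \frac{2 \left(-276 + \frac{1}{-409}\right)}{-409}\right) - 218623 = \left(3131049 + 2 \left(- \frac{1}{409}\right) \left(-276 - \frac{1}{409}\right)\right) - 218623 = \left(3131049 + 2 \left(- \frac{1}{409}\right) \left(- \frac{112885}{409}\right)\right) - 218623 = \left(3131049 + \frac{225770}{167281}\right) - 218623 = \frac{523765233539}{167281} - 218623 = \frac{487193759476}{167281}$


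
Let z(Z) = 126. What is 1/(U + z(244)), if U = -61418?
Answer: -1/61292 ≈ -1.6315e-5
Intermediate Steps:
1/(U + z(244)) = 1/(-61418 + 126) = 1/(-61292) = -1/61292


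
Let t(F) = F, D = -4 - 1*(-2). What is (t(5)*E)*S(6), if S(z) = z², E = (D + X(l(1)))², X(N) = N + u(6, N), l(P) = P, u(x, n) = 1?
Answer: 0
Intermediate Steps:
X(N) = 1 + N (X(N) = N + 1 = 1 + N)
D = -2 (D = -4 + 2 = -2)
E = 0 (E = (-2 + (1 + 1))² = (-2 + 2)² = 0² = 0)
(t(5)*E)*S(6) = (5*0)*6² = 0*36 = 0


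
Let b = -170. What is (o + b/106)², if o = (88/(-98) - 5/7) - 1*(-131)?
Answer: 110127741025/6744409 ≈ 16329.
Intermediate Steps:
o = 6340/49 (o = (88*(-1/98) - 5*⅐) + 131 = (-44/49 - 5/7) + 131 = -79/49 + 131 = 6340/49 ≈ 129.39)
(o + b/106)² = (6340/49 - 170/106)² = (6340/49 - 170*1/106)² = (6340/49 - 85/53)² = (331855/2597)² = 110127741025/6744409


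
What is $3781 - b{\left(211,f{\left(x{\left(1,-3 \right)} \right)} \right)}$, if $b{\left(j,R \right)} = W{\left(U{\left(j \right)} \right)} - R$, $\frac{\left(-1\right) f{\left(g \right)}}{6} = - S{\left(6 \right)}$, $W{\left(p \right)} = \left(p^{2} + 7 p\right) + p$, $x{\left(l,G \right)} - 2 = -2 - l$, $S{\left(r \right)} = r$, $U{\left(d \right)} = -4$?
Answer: $3833$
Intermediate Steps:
$x{\left(l,G \right)} = - l$ ($x{\left(l,G \right)} = 2 - \left(2 + l\right) = - l$)
$W{\left(p \right)} = p^{2} + 8 p$
$f{\left(g \right)} = 36$ ($f{\left(g \right)} = - 6 \left(\left(-1\right) 6\right) = \left(-6\right) \left(-6\right) = 36$)
$b{\left(j,R \right)} = -16 - R$ ($b{\left(j,R \right)} = - 4 \left(8 - 4\right) - R = \left(-4\right) 4 - R = -16 - R$)
$3781 - b{\left(211,f{\left(x{\left(1,-3 \right)} \right)} \right)} = 3781 - \left(-16 - 36\right) = 3781 - -52 = 3781 + 52 = 3833$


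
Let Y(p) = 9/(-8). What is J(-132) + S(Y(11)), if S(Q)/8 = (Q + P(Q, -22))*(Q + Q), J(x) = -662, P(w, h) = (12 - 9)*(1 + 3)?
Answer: -3431/4 ≈ -857.75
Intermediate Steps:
Y(p) = -9/8 (Y(p) = 9*(-⅛) = -9/8)
P(w, h) = 12 (P(w, h) = 3*4 = 12)
S(Q) = 16*Q*(12 + Q) (S(Q) = 8*((Q + 12)*(Q + Q)) = 8*((12 + Q)*(2*Q)) = 8*(2*Q*(12 + Q)) = 16*Q*(12 + Q))
J(-132) + S(Y(11)) = -662 + 16*(-9/8)*(12 - 9/8) = -662 + 16*(-9/8)*(87/8) = -662 - 783/4 = -3431/4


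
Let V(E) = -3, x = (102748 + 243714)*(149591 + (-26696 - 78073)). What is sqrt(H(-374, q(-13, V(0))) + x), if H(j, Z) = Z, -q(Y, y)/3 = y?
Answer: sqrt(15529119773) ≈ 1.2462e+5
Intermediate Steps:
x = 15529119764 (x = 346462*(149591 - 104769) = 346462*44822 = 15529119764)
q(Y, y) = -3*y
sqrt(H(-374, q(-13, V(0))) + x) = sqrt(-3*(-3) + 15529119764) = sqrt(9 + 15529119764) = sqrt(15529119773)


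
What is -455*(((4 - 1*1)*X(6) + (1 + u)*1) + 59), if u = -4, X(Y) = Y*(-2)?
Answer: -9100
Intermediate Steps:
X(Y) = -2*Y
-455*(((4 - 1*1)*X(6) + (1 + u)*1) + 59) = -455*(((4 - 1*1)*(-2*6) + (1 - 4)*1) + 59) = -455*(((4 - 1)*(-12) - 3*1) + 59) = -455*((3*(-12) - 3) + 59) = -455*((-36 - 3) + 59) = -455*(-39 + 59) = -455*20 = -9100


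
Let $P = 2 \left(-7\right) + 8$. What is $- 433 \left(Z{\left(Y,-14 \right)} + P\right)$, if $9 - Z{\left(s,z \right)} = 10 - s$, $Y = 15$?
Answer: $-3464$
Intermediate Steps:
$Z{\left(s,z \right)} = -1 + s$ ($Z{\left(s,z \right)} = 9 - \left(10 - s\right) = 9 + \left(-10 + s\right) = -1 + s$)
$P = -6$ ($P = -14 + 8 = -6$)
$- 433 \left(Z{\left(Y,-14 \right)} + P\right) = - 433 \left(\left(-1 + 15\right) - 6\right) = - 433 \left(14 - 6\right) = \left(-433\right) 8 = -3464$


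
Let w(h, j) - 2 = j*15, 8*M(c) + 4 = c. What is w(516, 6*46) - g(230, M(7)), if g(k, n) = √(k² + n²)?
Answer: 4142 - √3385609/8 ≈ 3912.0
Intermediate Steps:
M(c) = -½ + c/8
w(h, j) = 2 + 15*j (w(h, j) = 2 + j*15 = 2 + 15*j)
w(516, 6*46) - g(230, M(7)) = (2 + 15*(6*46)) - √(230² + (-½ + (⅛)*7)²) = (2 + 15*276) - √(52900 + (-½ + 7/8)²) = (2 + 4140) - √(52900 + (3/8)²) = 4142 - √(52900 + 9/64) = 4142 - √(3385609/64) = 4142 - √3385609/8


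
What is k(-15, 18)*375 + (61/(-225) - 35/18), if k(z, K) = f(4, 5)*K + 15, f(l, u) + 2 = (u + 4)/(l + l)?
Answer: -255119/900 ≈ -283.47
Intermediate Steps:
f(l, u) = -2 + (4 + u)/(2*l) (f(l, u) = -2 + (u + 4)/(l + l) = -2 + (4 + u)/((2*l)) = -2 + (4 + u)*(1/(2*l)) = -2 + (4 + u)/(2*l))
k(z, K) = 15 - 7*K/8 (k(z, K) = ((½)*(4 + 5 - 4*4)/4)*K + 15 = ((½)*(¼)*(4 + 5 - 16))*K + 15 = ((½)*(¼)*(-7))*K + 15 = -7*K/8 + 15 = 15 - 7*K/8)
k(-15, 18)*375 + (61/(-225) - 35/18) = (15 - 7/8*18)*375 + (61/(-225) - 35/18) = (15 - 63/4)*375 + (61*(-1/225) - 35*1/18) = -¾*375 + (-61/225 - 35/18) = -1125/4 - 997/450 = -255119/900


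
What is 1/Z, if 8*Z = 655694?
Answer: 4/327847 ≈ 1.2201e-5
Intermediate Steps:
Z = 327847/4 (Z = (⅛)*655694 = 327847/4 ≈ 81962.)
1/Z = 1/(327847/4) = 4/327847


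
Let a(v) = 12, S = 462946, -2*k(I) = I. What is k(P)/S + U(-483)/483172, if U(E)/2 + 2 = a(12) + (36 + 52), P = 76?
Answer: 9047110/27960318089 ≈ 0.00032357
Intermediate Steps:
k(I) = -I/2
U(E) = 196 (U(E) = -4 + 2*(12 + (36 + 52)) = -4 + 2*(12 + 88) = -4 + 2*100 = -4 + 200 = 196)
k(P)/S + U(-483)/483172 = -½*76/462946 + 196/483172 = -38*1/462946 + 196*(1/483172) = -19/231473 + 49/120793 = 9047110/27960318089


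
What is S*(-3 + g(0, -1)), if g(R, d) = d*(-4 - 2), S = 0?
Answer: 0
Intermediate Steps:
g(R, d) = -6*d (g(R, d) = d*(-6) = -6*d)
S*(-3 + g(0, -1)) = 0*(-3 - 6*(-1)) = 0*(-3 + 6) = 0*3 = 0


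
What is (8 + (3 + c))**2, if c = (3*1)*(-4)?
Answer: 1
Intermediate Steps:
c = -12 (c = 3*(-4) = -12)
(8 + (3 + c))**2 = (8 + (3 - 12))**2 = (8 - 9)**2 = (-1)**2 = 1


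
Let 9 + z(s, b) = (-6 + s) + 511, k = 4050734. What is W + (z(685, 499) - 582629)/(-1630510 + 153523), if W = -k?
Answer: -1994293625670/492329 ≈ -4.0507e+6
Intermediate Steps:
z(s, b) = 496 + s (z(s, b) = -9 + ((-6 + s) + 511) = -9 + (505 + s) = 496 + s)
W = -4050734 (W = -1*4050734 = -4050734)
W + (z(685, 499) - 582629)/(-1630510 + 153523) = -4050734 + ((496 + 685) - 582629)/(-1630510 + 153523) = -4050734 + (1181 - 582629)/(-1476987) = -4050734 - 581448*(-1/1476987) = -4050734 + 193816/492329 = -1994293625670/492329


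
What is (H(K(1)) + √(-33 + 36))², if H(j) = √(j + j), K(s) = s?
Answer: 5 + 2*√6 ≈ 9.8990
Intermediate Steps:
H(j) = √2*√j (H(j) = √(2*j) = √2*√j)
(H(K(1)) + √(-33 + 36))² = (√2*√1 + √(-33 + 36))² = (√2*1 + √3)² = (√2 + √3)²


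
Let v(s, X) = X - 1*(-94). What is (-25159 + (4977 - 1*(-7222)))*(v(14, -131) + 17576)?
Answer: -227305440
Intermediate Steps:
v(s, X) = 94 + X (v(s, X) = X + 94 = 94 + X)
(-25159 + (4977 - 1*(-7222)))*(v(14, -131) + 17576) = (-25159 + (4977 - 1*(-7222)))*((94 - 131) + 17576) = (-25159 + (4977 + 7222))*(-37 + 17576) = (-25159 + 12199)*17539 = -12960*17539 = -227305440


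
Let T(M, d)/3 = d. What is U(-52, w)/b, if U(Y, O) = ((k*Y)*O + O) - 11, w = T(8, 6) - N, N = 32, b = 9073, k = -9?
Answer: -6577/9073 ≈ -0.72490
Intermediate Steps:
T(M, d) = 3*d
w = -14 (w = 3*6 - 1*32 = 18 - 32 = -14)
U(Y, O) = -11 + O - 9*O*Y (U(Y, O) = ((-9*Y)*O + O) - 11 = (-9*O*Y + O) - 11 = (O - 9*O*Y) - 11 = -11 + O - 9*O*Y)
U(-52, w)/b = (-11 - 14 - 9*(-14)*(-52))/9073 = (-11 - 14 - 6552)*(1/9073) = -6577*1/9073 = -6577/9073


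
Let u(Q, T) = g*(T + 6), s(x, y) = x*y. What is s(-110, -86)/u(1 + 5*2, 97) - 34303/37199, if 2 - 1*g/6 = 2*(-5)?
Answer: 24377873/68966946 ≈ 0.35347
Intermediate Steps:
g = 72 (g = 12 - 12*(-5) = 12 - 6*(-10) = 12 + 60 = 72)
u(Q, T) = 432 + 72*T (u(Q, T) = 72*(T + 6) = 72*(6 + T) = 432 + 72*T)
s(-110, -86)/u(1 + 5*2, 97) - 34303/37199 = (-110*(-86))/(432 + 72*97) - 34303/37199 = 9460/(432 + 6984) - 34303*1/37199 = 9460/7416 - 34303/37199 = 9460*(1/7416) - 34303/37199 = 2365/1854 - 34303/37199 = 24377873/68966946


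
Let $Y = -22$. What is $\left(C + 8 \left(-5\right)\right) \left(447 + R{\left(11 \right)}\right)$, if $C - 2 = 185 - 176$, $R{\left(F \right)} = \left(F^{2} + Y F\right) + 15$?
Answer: $-9889$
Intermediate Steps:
$R{\left(F \right)} = 15 + F^{2} - 22 F$ ($R{\left(F \right)} = \left(F^{2} - 22 F\right) + 15 = 15 + F^{2} - 22 F$)
$C = 11$ ($C = 2 + \left(185 - 176\right) = 2 + 9 = 11$)
$\left(C + 8 \left(-5\right)\right) \left(447 + R{\left(11 \right)}\right) = \left(11 + 8 \left(-5\right)\right) \left(447 + \left(15 + 11^{2} - 242\right)\right) = \left(11 - 40\right) \left(447 + \left(15 + 121 - 242\right)\right) = - 29 \left(447 - 106\right) = \left(-29\right) 341 = -9889$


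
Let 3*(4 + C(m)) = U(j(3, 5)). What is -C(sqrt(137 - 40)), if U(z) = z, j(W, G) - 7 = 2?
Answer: 1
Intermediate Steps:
j(W, G) = 9 (j(W, G) = 7 + 2 = 9)
C(m) = -1 (C(m) = -4 + (1/3)*9 = -4 + 3 = -1)
-C(sqrt(137 - 40)) = -1*(-1) = 1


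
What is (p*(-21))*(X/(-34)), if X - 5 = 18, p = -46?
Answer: -11109/17 ≈ -653.47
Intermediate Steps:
X = 23 (X = 5 + 18 = 23)
(p*(-21))*(X/(-34)) = (-46*(-21))*(23/(-34)) = 966*(23*(-1/34)) = 966*(-23/34) = -11109/17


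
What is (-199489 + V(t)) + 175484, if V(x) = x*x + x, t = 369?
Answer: 112525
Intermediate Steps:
V(x) = x + x² (V(x) = x² + x = x + x²)
(-199489 + V(t)) + 175484 = (-199489 + 369*(1 + 369)) + 175484 = (-199489 + 369*370) + 175484 = (-199489 + 136530) + 175484 = -62959 + 175484 = 112525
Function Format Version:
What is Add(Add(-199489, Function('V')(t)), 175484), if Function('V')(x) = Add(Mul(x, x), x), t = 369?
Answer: 112525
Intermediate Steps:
Function('V')(x) = Add(x, Pow(x, 2)) (Function('V')(x) = Add(Pow(x, 2), x) = Add(x, Pow(x, 2)))
Add(Add(-199489, Function('V')(t)), 175484) = Add(Add(-199489, Mul(369, Add(1, 369))), 175484) = Add(Add(-199489, Mul(369, 370)), 175484) = Add(Add(-199489, 136530), 175484) = Add(-62959, 175484) = 112525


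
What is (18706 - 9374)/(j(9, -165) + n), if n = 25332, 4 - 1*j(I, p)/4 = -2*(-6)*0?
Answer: 2333/6337 ≈ 0.36816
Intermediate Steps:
j(I, p) = 16 (j(I, p) = 16 - 4*(-2*(-6))*0 = 16 - 48*0 = 16 - 4*0 = 16 + 0 = 16)
(18706 - 9374)/(j(9, -165) + n) = (18706 - 9374)/(16 + 25332) = 9332/25348 = 9332*(1/25348) = 2333/6337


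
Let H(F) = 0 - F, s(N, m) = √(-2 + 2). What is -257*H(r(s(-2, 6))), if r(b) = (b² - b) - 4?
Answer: -1028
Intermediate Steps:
s(N, m) = 0 (s(N, m) = √0 = 0)
r(b) = -4 + b² - b
H(F) = -F
-257*H(r(s(-2, 6))) = -(-257)*(-4 + 0² - 1*0) = -(-257)*(-4 + 0 + 0) = -(-257)*(-4) = -257*4 = -1028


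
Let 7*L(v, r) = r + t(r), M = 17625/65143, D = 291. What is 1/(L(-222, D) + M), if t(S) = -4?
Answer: 65143/2688488 ≈ 0.024230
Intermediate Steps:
M = 17625/65143 (M = 17625*(1/65143) = 17625/65143 ≈ 0.27056)
L(v, r) = -4/7 + r/7 (L(v, r) = (r - 4)/7 = (-4 + r)/7 = -4/7 + r/7)
1/(L(-222, D) + M) = 1/((-4/7 + (⅐)*291) + 17625/65143) = 1/((-4/7 + 291/7) + 17625/65143) = 1/(41 + 17625/65143) = 1/(2688488/65143) = 65143/2688488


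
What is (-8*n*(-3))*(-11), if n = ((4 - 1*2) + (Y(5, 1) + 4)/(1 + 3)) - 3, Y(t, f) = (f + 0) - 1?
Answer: 0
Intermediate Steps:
Y(t, f) = -1 + f (Y(t, f) = f - 1 = -1 + f)
n = 0 (n = ((4 - 1*2) + ((-1 + 1) + 4)/(1 + 3)) - 3 = ((4 - 2) + (0 + 4)/4) - 3 = (2 + 4*(¼)) - 3 = (2 + 1) - 3 = 3 - 3 = 0)
(-8*n*(-3))*(-11) = (-8*0*(-3))*(-11) = (0*(-3))*(-11) = 0*(-11) = 0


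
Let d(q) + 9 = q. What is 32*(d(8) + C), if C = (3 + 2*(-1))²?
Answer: 0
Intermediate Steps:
d(q) = -9 + q
C = 1 (C = (3 - 2)² = 1² = 1)
32*(d(8) + C) = 32*((-9 + 8) + 1) = 32*(-1 + 1) = 32*0 = 0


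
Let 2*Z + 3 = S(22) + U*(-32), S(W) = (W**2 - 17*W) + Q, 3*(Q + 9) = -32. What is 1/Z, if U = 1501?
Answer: -3/71917 ≈ -4.1715e-5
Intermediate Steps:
Q = -59/3 (Q = -9 + (1/3)*(-32) = -9 - 32/3 = -59/3 ≈ -19.667)
S(W) = -59/3 + W**2 - 17*W (S(W) = (W**2 - 17*W) - 59/3 = -59/3 + W**2 - 17*W)
Z = -71917/3 (Z = -3/2 + ((-59/3 + 22**2 - 17*22) + 1501*(-32))/2 = -3/2 + ((-59/3 + 484 - 374) - 48032)/2 = -3/2 + (271/3 - 48032)/2 = -3/2 + (1/2)*(-143825/3) = -3/2 - 143825/6 = -71917/3 ≈ -23972.)
1/Z = 1/(-71917/3) = -3/71917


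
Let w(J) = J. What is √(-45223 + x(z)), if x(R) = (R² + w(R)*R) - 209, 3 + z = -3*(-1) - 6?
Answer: 36*I*√35 ≈ 212.98*I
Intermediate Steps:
z = -6 (z = -3 + (-3*(-1) - 6) = -3 + (3 - 6) = -3 - 3 = -6)
x(R) = -209 + 2*R² (x(R) = (R² + R*R) - 209 = (R² + R²) - 209 = 2*R² - 209 = -209 + 2*R²)
√(-45223 + x(z)) = √(-45223 + (-209 + 2*(-6)²)) = √(-45223 + (-209 + 2*36)) = √(-45223 + (-209 + 72)) = √(-45223 - 137) = √(-45360) = 36*I*√35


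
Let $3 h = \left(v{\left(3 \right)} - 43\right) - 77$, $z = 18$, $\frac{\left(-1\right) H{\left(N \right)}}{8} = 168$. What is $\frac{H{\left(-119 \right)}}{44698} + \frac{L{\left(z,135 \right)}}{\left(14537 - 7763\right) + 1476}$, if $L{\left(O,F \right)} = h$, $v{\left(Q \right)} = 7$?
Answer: $- \frac{19157437}{553137750} \approx -0.034634$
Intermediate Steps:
$H{\left(N \right)} = -1344$ ($H{\left(N \right)} = \left(-8\right) 168 = -1344$)
$h = - \frac{113}{3}$ ($h = \frac{\left(7 - 43\right) - 77}{3} = \frac{-36 - 77}{3} = \frac{1}{3} \left(-113\right) = - \frac{113}{3} \approx -37.667$)
$L{\left(O,F \right)} = - \frac{113}{3}$
$\frac{H{\left(-119 \right)}}{44698} + \frac{L{\left(z,135 \right)}}{\left(14537 - 7763\right) + 1476} = - \frac{1344}{44698} - \frac{113}{3 \left(\left(14537 - 7763\right) + 1476\right)} = \left(-1344\right) \frac{1}{44698} - \frac{113}{3 \left(6774 + 1476\right)} = - \frac{672}{22349} - \frac{113}{3 \cdot 8250} = - \frac{672}{22349} - \frac{113}{24750} = - \frac{19157437}{553137750}$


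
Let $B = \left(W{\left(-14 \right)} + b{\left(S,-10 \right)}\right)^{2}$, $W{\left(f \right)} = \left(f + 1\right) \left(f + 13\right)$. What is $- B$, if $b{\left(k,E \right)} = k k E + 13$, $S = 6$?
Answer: $-111556$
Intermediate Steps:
$W{\left(f \right)} = \left(1 + f\right) \left(13 + f\right)$
$b{\left(k,E \right)} = 13 + E k^{2}$ ($b{\left(k,E \right)} = k^{2} E + 13 = E k^{2} + 13 = 13 + E k^{2}$)
$B = 111556$ ($B = \left(\left(13 + \left(-14\right)^{2} + 14 \left(-14\right)\right) + \left(13 - 10 \cdot 6^{2}\right)\right)^{2} = \left(\left(13 + 196 - 196\right) + \left(13 - 360\right)\right)^{2} = \left(13 + \left(13 - 360\right)\right)^{2} = \left(13 - 347\right)^{2} = \left(-334\right)^{2} = 111556$)
$- B = \left(-1\right) 111556 = -111556$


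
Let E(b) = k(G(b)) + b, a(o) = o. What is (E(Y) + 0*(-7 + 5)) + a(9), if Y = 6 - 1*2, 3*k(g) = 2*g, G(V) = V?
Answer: 47/3 ≈ 15.667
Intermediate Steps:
k(g) = 2*g/3 (k(g) = (2*g)/3 = 2*g/3)
Y = 4 (Y = 6 - 2 = 4)
E(b) = 5*b/3 (E(b) = 2*b/3 + b = 5*b/3)
(E(Y) + 0*(-7 + 5)) + a(9) = ((5/3)*4 + 0*(-7 + 5)) + 9 = (20/3 + 0*(-2)) + 9 = (20/3 + 0) + 9 = 20/3 + 9 = 47/3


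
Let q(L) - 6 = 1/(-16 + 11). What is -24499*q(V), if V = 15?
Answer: -710471/5 ≈ -1.4209e+5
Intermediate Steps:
q(L) = 29/5 (q(L) = 6 + 1/(-16 + 11) = 6 + 1/(-5) = 6 - 1/5 = 29/5)
-24499*q(V) = -24499*29/5 = -710471/5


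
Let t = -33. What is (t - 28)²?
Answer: 3721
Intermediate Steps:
(t - 28)² = (-33 - 28)² = (-61)² = 3721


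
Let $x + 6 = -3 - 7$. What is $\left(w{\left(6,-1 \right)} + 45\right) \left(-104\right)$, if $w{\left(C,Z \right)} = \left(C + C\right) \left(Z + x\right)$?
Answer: $16536$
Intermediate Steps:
$x = -16$ ($x = -6 - 10 = -16$)
$w{\left(C,Z \right)} = 2 C \left(-16 + Z\right)$ ($w{\left(C,Z \right)} = \left(C + C\right) \left(Z - 16\right) = 2 C \left(-16 + Z\right)$)
$\left(w{\left(6,-1 \right)} + 45\right) \left(-104\right) = \left(2 \cdot 6 \left(-16 - 1\right) + 45\right) \left(-104\right) = \left(2 \cdot 6 \left(-17\right) + 45\right) \left(-104\right) = \left(-204 + 45\right) \left(-104\right) = \left(-159\right) \left(-104\right) = 16536$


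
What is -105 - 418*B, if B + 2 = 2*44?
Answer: -36053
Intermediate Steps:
B = 86 (B = -2 + 2*44 = -2 + 88 = 86)
-105 - 418*B = -105 - 418*86 = -105 - 35948 = -36053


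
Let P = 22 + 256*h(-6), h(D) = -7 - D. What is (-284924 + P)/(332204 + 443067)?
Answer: -285158/775271 ≈ -0.36782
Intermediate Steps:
P = -234 (P = 22 + 256*(-7 - 1*(-6)) = 22 + 256*(-7 + 6) = 22 + 256*(-1) = 22 - 256 = -234)
(-284924 + P)/(332204 + 443067) = (-284924 - 234)/(332204 + 443067) = -285158/775271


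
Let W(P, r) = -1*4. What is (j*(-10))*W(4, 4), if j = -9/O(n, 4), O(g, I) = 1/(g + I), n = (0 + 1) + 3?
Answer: -2880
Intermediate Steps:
W(P, r) = -4
n = 4 (n = 1 + 3 = 4)
O(g, I) = 1/(I + g)
j = -72 (j = -9/(1/(4 + 4)) = -9/(1/8) = -9/⅛ = -9*8 = -72)
(j*(-10))*W(4, 4) = -72*(-10)*(-4) = 720*(-4) = -2880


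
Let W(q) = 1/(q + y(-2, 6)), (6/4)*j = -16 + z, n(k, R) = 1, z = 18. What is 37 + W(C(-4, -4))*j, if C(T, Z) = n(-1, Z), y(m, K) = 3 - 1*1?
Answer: 337/9 ≈ 37.444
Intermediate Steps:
y(m, K) = 2 (y(m, K) = 3 - 1 = 2)
j = 4/3 (j = 2*(-16 + 18)/3 = (2/3)*2 = 4/3 ≈ 1.3333)
C(T, Z) = 1
W(q) = 1/(2 + q) (W(q) = 1/(q + 2) = 1/(2 + q))
37 + W(C(-4, -4))*j = 37 + (4/3)/(2 + 1) = 37 + (4/3)/3 = 37 + (1/3)*(4/3) = 37 + 4/9 = 337/9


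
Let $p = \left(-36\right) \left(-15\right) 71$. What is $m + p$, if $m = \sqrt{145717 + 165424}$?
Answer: $38340 + \sqrt{311141} \approx 38898.0$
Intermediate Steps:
$p = 38340$ ($p = 540 \cdot 71 = 38340$)
$m = \sqrt{311141} \approx 557.8$
$m + p = \sqrt{311141} + 38340 = 38340 + \sqrt{311141}$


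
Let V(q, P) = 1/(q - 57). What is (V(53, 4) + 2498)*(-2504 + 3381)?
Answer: 8762107/4 ≈ 2.1905e+6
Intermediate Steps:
V(q, P) = 1/(-57 + q)
(V(53, 4) + 2498)*(-2504 + 3381) = (1/(-57 + 53) + 2498)*(-2504 + 3381) = (1/(-4) + 2498)*877 = (-¼ + 2498)*877 = (9991/4)*877 = 8762107/4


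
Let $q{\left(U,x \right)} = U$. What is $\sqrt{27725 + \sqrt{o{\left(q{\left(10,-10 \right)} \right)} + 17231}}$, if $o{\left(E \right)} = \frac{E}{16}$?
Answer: $\frac{\sqrt{110900 + 51 \sqrt{106}}}{2} \approx 166.9$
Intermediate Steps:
$o{\left(E \right)} = \frac{E}{16}$ ($o{\left(E \right)} = E \frac{1}{16} = \frac{E}{16}$)
$\sqrt{27725 + \sqrt{o{\left(q{\left(10,-10 \right)} \right)} + 17231}} = \sqrt{27725 + \sqrt{\frac{1}{16} \cdot 10 + 17231}} = \sqrt{27725 + \sqrt{\frac{5}{8} + 17231}} = \sqrt{27725 + \sqrt{\frac{137853}{8}}} = \sqrt{27725 + \frac{51 \sqrt{106}}{4}}$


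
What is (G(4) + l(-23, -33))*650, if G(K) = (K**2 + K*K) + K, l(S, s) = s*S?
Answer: 516750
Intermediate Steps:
l(S, s) = S*s
G(K) = K + 2*K**2 (G(K) = (K**2 + K**2) + K = 2*K**2 + K = K + 2*K**2)
(G(4) + l(-23, -33))*650 = (4*(1 + 2*4) - 23*(-33))*650 = (4*(1 + 8) + 759)*650 = (4*9 + 759)*650 = (36 + 759)*650 = 795*650 = 516750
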